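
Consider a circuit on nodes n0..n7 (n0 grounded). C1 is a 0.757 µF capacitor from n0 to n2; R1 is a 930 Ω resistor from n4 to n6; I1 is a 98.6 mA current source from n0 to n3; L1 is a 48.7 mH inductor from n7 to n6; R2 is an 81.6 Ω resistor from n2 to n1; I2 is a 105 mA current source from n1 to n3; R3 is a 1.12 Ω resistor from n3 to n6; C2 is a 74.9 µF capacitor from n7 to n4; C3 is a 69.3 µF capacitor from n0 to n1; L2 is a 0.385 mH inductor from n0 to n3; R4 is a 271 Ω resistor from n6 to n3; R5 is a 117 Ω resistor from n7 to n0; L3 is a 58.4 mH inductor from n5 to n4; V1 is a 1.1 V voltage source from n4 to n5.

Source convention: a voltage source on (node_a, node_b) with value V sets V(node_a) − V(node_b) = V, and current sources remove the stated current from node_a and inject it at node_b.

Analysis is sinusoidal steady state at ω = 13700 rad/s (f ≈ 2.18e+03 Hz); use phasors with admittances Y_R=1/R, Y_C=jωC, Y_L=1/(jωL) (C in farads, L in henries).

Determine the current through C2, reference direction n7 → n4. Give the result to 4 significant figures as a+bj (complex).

0.0001511-0.0009947j A

Element admittances at ω=13700 rad/s:
  Y(C1) = 0.000+0.01037j S between n0,n2
  Y(R1) = 0.001075+0.000j S between n4,n6
  I1: injects 0.0986 A into n3 (from n0)
  Y(L1) = 0.000-0.001499j S between n7,n6
  Y(R2) = 0.01225+0.000j S between n2,n1
  I2: injects 0.105 A into n3 (from n1)
  Y(R3) = 0.8929+0.000j S between n3,n6
  Y(C2) = 0.000+1.026j S between n7,n4
  Y(C3) = 0.000+0.9494j S between n0,n1
  Y(L2) = 0.000-0.1896j S between n0,n3
  Y(R4) = 0.003690+0.000j S between n6,n3
  Y(R5) = 0.008547+0.000j S between n7,n0
  Y(L3) = 0.000-0.001250j S between n5,n4
  V1: constraint V(n4)−V(n5) = 1.1
Assemble and solve the 8×8 MNA system:
  V(n1)=-0.0005882+0.1099j  V(n2)=0.05385+0.06432j  V(n3)=0.006350+1.067j  V(n4)=0.1455+0.1410j  V(n5)=-0.9545+0.1410j  V(n6)=0.004972+1.066j  V(n7)=0.1446+0.1409j
  i(V1)=0.000+0.001375j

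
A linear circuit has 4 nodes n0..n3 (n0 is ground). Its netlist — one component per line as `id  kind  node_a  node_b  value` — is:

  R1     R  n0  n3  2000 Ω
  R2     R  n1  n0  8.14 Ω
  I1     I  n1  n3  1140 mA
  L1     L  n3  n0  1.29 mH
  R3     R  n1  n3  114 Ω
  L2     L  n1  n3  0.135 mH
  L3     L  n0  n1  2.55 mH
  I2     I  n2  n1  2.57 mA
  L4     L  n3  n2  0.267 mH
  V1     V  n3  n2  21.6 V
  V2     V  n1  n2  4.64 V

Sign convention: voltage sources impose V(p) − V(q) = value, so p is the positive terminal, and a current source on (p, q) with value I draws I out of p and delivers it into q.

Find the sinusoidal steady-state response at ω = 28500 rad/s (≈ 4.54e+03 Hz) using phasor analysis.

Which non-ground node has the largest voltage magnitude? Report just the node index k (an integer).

3

Element admittances at ω=28500 rad/s:
  Y(R1) = 0.0005000+0.000j S between n0,n3
  Y(R2) = 0.1229+0.000j S between n1,n0
  I1: injects 1.14 A into n3 (from n1)
  Y(L1) = 0.000-0.02720j S between n3,n0
  Y(R3) = 0.008772+0.000j S between n1,n3
  Y(L2) = 0.000-0.2599j S between n1,n3
  Y(L3) = 0.000-0.01376j S between n0,n1
  I2: injects 0.00257 A into n1 (from n2)
  Y(L4) = 0.000-0.1314j S between n3,n2
  V1: constraint V(n3)−V(n2) = 21.6
  V2: constraint V(n1)−V(n2) = 4.64
Assemble and solve the 5×5 MNA system:
  V(n1)=-1.180+3.348j  V(n2)=-5.820+3.348j  V(n3)=15.78+3.348j
  i(V1)=0.8923+7.674j  i(V2)=-0.8897-4.836j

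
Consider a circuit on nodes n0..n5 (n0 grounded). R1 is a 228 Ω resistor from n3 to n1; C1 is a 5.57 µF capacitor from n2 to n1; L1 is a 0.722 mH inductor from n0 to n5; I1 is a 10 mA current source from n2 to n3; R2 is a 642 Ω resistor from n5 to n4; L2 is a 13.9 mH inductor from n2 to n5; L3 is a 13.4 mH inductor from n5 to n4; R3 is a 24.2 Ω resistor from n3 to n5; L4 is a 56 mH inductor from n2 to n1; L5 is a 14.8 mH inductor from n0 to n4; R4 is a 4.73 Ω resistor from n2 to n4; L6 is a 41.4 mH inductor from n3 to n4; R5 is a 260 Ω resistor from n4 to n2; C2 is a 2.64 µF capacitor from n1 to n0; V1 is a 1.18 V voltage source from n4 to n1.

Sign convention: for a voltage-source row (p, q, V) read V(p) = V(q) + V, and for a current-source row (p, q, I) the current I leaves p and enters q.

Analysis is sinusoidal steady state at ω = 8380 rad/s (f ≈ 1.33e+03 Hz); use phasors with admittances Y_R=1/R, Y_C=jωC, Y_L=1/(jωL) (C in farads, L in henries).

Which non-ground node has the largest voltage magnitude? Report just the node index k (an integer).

1

Element admittances at ω=8380 rad/s:
  Y(R1) = 0.004386+0.000j S between n3,n1
  Y(C1) = 0.000+0.04668j S between n2,n1
  Y(L1) = 0.000-0.1653j S between n0,n5
  I1: injects 0.01 A into n3 (from n2)
  Y(R2) = 0.001558+0.000j S between n5,n4
  Y(L2) = 0.000-0.008585j S between n2,n5
  Y(L3) = 0.000-0.008905j S between n5,n4
  Y(R3) = 0.04132+0.000j S between n3,n5
  Y(L4) = 0.000-0.002131j S between n2,n1
  Y(L5) = 0.000-0.008063j S between n0,n4
  Y(R4) = 0.2114+0.000j S between n2,n4
  Y(L6) = 0.000-0.002882j S between n3,n4
  Y(R5) = 0.003846+0.000j S between n4,n2
  Y(C2) = 0.000+0.02212j S between n1,n0
  V1: constraint V(n4)−V(n1) = 1.18
Assemble and solve the 6×6 MNA system:
  V(n1)=-4.037+2.989j  V(n2)=-3.064+2.681j  V(n3)=-0.3850+0.6725j  V(n4)=-2.857+2.989j  V(n5)=-0.4010+0.2543j
  i(V1)=-0.09584-0.1225j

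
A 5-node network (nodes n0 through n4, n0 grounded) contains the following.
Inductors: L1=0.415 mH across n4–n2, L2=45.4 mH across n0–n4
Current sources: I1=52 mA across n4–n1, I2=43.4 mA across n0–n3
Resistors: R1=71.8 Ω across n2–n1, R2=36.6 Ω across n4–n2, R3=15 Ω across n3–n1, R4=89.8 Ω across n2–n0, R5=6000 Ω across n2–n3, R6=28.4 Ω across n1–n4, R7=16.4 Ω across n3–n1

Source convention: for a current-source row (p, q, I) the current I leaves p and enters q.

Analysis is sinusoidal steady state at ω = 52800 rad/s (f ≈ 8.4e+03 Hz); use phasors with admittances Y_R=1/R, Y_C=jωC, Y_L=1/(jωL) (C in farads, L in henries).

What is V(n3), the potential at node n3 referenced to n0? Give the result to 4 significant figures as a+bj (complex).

6.260+0.3129j V

Apply KCL at each of the 4 non-ground nodes and solve the resulting linear system.
Node n1: branches {I1, R1, R3, R6, R7} → V_1 = 5.923+0.3131j
Node n2: branches {L1, R1, R2, R4, R5} → V_2 = 3.883+0.1511j
Node n3: branches {R3, R5, R7, I2} → V_3 = 6.260+0.3129j
Node n4: branches {L1, I1, R2, L2, R6} → V_4 = 4.032+0.3780j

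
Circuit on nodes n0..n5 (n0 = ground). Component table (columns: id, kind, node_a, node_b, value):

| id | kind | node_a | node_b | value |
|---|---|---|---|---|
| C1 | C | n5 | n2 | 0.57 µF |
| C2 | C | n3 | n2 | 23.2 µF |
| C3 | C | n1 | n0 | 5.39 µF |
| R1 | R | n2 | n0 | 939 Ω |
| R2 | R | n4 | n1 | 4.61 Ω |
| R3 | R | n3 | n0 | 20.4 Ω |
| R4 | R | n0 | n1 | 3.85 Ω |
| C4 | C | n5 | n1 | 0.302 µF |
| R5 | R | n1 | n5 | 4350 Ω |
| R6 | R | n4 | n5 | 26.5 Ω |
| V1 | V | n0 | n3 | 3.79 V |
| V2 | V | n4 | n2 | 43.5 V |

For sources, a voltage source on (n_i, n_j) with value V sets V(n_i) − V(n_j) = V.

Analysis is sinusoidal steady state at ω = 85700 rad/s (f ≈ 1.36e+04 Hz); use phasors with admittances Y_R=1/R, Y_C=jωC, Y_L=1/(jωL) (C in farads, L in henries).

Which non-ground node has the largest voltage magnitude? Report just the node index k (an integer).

Apply KCL at each of the 5 non-ground nodes and solve the resulting linear system.
Node n1: branches {C3, R2, R4, C4, R5} → V_1 = 9.944-8.204j
Node n2: branches {C1, C2, R1, V2} → V_2 = -5.030+3.202j
Node n3: branches {C2, R3, V1} → V_3 = -3.790+0.000j
Node n4: branches {R2, R6, V2} → V_4 = 38.47+3.202j
Node n5: branches {C1, C4, R5, R6} → V_5 = 9.548-15.35j
Source currents: i(V1)=6.182+2.466j, i(V2)=-7.279-3.175j

4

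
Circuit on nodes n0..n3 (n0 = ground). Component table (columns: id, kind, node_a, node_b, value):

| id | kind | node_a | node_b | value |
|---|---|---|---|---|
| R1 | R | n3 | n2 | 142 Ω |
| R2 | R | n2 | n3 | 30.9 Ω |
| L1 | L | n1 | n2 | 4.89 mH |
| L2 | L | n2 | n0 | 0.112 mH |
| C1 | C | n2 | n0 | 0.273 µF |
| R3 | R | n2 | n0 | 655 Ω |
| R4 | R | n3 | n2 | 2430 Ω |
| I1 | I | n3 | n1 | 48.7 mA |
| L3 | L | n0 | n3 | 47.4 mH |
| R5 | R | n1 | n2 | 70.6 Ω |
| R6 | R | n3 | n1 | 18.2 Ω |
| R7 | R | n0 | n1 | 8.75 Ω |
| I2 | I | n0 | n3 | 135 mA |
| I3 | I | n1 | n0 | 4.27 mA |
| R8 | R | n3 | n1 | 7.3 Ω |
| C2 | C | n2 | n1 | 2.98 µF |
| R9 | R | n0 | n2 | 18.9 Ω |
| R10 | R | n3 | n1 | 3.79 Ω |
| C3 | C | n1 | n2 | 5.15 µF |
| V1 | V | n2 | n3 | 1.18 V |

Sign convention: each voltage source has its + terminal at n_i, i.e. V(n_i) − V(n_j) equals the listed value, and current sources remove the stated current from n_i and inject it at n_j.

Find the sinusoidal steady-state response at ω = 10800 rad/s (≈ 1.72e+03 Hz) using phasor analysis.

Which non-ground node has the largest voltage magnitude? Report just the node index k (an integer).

3

Apply KCL at each of the 3 non-ground nodes and solve the resulting linear system.
Node n1: branches {L1, I1, R5, R6, R7, I3, R8, C2, R10, C3} → V_1 = -0.7878+0.3120j
Node n2: branches {R1, R2, L1, L2, C1, R3, R4, R5, C2, R9, C3, V1} → V_2 = 0.06333+0.2632j
Node n3: branches {R1, R2, R4, I1, L3, R6, I2, R8, R10, V1} → V_3 = -1.117+0.2632j
Source currents: i(V1)=-0.2827-0.02008j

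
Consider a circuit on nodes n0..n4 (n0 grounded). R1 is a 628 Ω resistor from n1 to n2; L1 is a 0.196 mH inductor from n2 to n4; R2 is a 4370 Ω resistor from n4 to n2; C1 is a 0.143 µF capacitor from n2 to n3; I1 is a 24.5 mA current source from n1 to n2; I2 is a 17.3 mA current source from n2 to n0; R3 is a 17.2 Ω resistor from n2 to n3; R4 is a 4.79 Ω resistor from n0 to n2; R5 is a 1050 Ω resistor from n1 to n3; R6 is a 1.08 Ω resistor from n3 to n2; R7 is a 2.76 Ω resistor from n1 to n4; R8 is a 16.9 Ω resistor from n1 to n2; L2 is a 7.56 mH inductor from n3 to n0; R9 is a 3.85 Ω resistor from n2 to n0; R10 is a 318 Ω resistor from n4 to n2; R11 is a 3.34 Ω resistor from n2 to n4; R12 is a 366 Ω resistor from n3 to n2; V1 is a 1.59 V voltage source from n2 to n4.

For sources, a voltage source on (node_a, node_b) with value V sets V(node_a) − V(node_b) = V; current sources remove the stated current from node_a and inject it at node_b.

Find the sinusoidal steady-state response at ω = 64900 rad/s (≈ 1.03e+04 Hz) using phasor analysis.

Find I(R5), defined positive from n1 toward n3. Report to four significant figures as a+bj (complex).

Apply KCL at each of the 4 non-ground nodes and solve the resulting linear system.
Node n1: branches {R1, I1, R5, R7, R8} → V_1 = -1.453-0.0001667j
Node n2: branches {R1, L1, R2, C1, I1, I2, R3, R4, R6, R8, R9, R10, R11, R12, V1} → V_2 = -0.03692-0.0001666j
Node n3: branches {C1, R3, R5, R6, L2, R12} → V_3 = -0.03829-0.0002328j
Node n4: branches {L1, R2, R7, R10, R11, V1} → V_4 = -1.627-0.0001666j
Source currents: i(V1)=-0.5443+0.1250j

-0.001348+6.288e-08j A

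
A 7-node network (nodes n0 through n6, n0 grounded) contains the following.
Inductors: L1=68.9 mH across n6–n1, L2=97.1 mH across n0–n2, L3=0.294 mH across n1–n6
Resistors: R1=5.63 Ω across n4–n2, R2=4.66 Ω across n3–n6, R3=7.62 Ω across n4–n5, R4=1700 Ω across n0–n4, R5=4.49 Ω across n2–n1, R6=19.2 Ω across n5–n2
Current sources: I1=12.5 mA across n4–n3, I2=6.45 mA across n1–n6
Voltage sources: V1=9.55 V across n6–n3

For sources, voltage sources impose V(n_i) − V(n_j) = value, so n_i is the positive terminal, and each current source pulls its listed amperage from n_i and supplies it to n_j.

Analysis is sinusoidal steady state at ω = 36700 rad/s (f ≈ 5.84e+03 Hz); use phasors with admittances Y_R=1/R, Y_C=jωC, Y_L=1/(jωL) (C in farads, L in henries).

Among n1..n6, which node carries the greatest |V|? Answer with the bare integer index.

3

Element admittances at ω=36700 rad/s:
  Y(L1) = 0.000-0.0003955j S between n6,n1
  Y(R1) = 0.1776+0.000j S between n4,n2
  Y(R2) = 0.2146+0.000j S between n3,n6
  Y(R3) = 0.1312+0.000j S between n4,n5
  I1: injects 0.0125 A into n3 (from n4)
  I2: injects 0.00645 A into n6 (from n1)
  Y(R4) = 0.0005882+0.000j S between n0,n4
  Y(R5) = 0.2227+0.000j S between n2,n1
  Y(L2) = 0.000-0.0002806j S between n0,n2
  Y(R6) = 0.05208+0.000j S between n5,n2
  Y(L3) = 0.000-0.09268j S between n1,n6
  V1: constraint V(n6)−V(n3) = 9.55
Assemble and solve the 7×7 MNA system:
  V(n1)=0.1035+0.02264j  V(n2)=0.04733+0.02264j  V(n3)=-9.447+0.2262j  V(n4)=-0.01080+0.02258j  V(n5)=0.005716+0.02260j  V(n6)=0.1035+0.2262j
  i(V1)=-2.062+0.000j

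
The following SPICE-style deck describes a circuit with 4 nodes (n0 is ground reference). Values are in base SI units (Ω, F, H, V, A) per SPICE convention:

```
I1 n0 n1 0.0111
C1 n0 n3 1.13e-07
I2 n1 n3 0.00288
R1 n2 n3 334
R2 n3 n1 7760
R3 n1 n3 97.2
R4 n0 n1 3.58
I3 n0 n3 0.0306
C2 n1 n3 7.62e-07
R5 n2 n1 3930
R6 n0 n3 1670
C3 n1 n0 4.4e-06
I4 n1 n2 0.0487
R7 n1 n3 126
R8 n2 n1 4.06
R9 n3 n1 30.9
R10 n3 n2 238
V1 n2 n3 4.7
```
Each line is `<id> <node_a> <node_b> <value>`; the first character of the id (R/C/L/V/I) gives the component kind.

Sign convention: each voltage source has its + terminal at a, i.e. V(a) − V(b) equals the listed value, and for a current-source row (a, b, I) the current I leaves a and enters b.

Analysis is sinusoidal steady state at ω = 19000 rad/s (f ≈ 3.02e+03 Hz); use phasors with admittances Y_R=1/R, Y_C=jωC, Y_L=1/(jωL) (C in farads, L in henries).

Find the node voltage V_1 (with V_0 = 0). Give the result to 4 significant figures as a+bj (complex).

0.1523-0.01943j V

Apply KCL at each of the 3 non-ground nodes and solve the resulting linear system.
Node n1: branches {I1, I2, R2, R3, R4, C2, R5, C3, I4, R7, R8, R9} → V_1 = 0.1523-0.01943j
Node n2: branches {R1, R5, I4, R8, R10, V1} → V_2 = 1.249+0.1806j
Node n3: branches {C1, I2, R1, R2, R3, I3, C2, R6, R7, R9, R10, V1} → V_3 = -3.451+0.1806j
Source currents: i(V1)=-0.2554-0.04933j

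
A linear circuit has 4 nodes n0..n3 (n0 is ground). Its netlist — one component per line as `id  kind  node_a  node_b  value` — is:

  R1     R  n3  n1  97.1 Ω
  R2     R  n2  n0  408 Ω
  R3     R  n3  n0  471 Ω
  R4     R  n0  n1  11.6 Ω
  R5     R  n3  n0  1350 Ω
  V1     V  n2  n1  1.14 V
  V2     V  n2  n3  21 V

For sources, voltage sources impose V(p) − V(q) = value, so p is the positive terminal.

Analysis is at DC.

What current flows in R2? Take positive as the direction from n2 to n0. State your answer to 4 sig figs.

MNA unknowns: 3 node voltages V₁..V_3 plus 2 source currents (V1, V2)
R1: Y=0.01030 on G[3,1]
R2: Y=0.002451 on G[2,0]
R3: Y=0.002123 on G[3,0]
R4: Y=0.08621 on G[0,1]
R5: Y=0.0007407 on G[3,0]
V1: row V2−V1=1.14, i_V1 at 2,1
V2: row V2−V3=21, i_V2 at 2,3
solve → V1=0.5909, V2=1.731, V3=-19.27
aux → i_V1=0.2555, i_V2=-0.2597

0.004242 A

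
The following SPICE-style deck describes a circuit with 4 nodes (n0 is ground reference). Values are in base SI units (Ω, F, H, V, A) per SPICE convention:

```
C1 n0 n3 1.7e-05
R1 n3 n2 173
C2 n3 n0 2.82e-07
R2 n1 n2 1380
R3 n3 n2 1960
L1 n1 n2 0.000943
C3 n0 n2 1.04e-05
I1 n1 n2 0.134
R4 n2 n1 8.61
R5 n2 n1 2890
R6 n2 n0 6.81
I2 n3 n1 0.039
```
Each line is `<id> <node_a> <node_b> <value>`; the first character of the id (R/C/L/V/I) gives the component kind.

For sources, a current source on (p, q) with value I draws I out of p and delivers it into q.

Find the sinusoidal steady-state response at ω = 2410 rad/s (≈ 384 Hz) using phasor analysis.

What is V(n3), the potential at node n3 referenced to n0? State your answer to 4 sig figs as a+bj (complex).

-0.1334+0.8787j V

Apply KCL at each of the 3 non-ground nodes and solve the resulting linear system.
Node n1: branches {R2, L1, I1, R4, R5, I2} → V_1 = 0.1948-0.2062j
Node n2: branches {R1, R2, R3, L1, C3, I1, R4, R5, R6} → V_2 = 0.2485-0.004569j
Node n3: branches {C1, R1, C2, R3, I2} → V_3 = -0.1334+0.8787j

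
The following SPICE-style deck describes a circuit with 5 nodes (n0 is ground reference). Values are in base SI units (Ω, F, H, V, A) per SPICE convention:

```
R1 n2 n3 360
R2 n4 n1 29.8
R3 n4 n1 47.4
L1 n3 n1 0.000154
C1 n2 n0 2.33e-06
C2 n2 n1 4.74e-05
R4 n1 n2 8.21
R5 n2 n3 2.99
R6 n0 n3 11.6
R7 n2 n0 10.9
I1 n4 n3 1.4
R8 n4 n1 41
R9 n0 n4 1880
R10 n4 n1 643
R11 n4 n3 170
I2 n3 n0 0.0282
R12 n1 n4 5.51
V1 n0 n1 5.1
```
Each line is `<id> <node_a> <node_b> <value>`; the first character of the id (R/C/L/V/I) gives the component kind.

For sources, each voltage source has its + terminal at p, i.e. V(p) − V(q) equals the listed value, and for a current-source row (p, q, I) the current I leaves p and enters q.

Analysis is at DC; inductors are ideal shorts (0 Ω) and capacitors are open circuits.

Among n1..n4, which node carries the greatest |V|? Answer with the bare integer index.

4

Element admittances at DC:
  Y(R1) = 0.002778 S between n2,n3
  Y(R2) = 0.03356 S between n4,n1
  Y(R3) = 0.02110 S between n4,n1
  L1: short n3↔n1 (DC inductor)
  Y(C1) = 0.000 S between n2,n0
  Y(C2) = 0.000 S between n2,n1
  Y(R4) = 0.1218 S between n1,n2
  Y(R5) = 0.3344 S between n2,n3
  Y(R6) = 0.08621 S between n0,n3
  Y(R7) = 0.09174 S between n2,n0
  I1: injects 1.4 A into n3 (from n4)
  Y(R8) = 0.02439 S between n4,n1
  Y(R9) = 0.0005319 S between n0,n4
  Y(R10) = 0.001555 S between n4,n1
  Y(R11) = 0.005882 S between n4,n3
  I2: injects 0.0282 A into n0 (from n3)
  Y(R12) = 0.1815 S between n1,n4
  V1: constraint V(n0)−V(n1) = 5.1
Assemble and solve the 6×6 MNA system:
  V(n1)=-5.100  V(n2)=-4.250  V(n3)=-5.100  V(n4)=-10.30
  i(L1)=2.067  i(V1)=-0.8069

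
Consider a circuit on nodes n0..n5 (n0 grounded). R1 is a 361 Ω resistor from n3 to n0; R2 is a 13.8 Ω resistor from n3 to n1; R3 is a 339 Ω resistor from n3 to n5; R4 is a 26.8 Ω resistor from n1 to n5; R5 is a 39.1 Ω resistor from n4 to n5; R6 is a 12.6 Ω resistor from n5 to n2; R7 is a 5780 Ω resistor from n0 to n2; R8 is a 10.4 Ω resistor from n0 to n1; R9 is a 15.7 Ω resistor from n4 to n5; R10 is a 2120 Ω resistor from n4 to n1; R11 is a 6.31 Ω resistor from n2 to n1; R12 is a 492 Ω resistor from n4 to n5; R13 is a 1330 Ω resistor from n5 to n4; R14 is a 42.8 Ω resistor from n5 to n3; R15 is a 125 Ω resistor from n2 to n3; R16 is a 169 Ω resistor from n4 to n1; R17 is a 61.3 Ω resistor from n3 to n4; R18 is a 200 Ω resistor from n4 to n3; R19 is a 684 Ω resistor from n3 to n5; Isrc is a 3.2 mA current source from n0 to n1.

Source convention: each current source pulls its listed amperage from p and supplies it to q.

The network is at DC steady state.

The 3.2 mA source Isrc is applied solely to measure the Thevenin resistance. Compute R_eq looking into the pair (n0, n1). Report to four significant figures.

Element admittances at DC:
  Y(R1) = 0.002770 S between n3,n0
  Y(R2) = 0.07246 S between n3,n1
  Y(R3) = 0.002950 S between n3,n5
  Y(R4) = 0.03731 S between n1,n5
  Y(R5) = 0.02558 S between n4,n5
  Y(R6) = 0.07937 S between n5,n2
  Y(R7) = 0.0001730 S between n0,n2
  Y(R8) = 0.09615 S between n0,n1
  Y(R9) = 0.06369 S between n4,n5
  Y(R10) = 0.0004717 S between n4,n1
  Y(R11) = 0.1585 S between n2,n1
  Y(R12) = 0.002033 S between n4,n5
  Y(R13) = 0.0007519 S between n5,n4
  Y(R14) = 0.02336 S between n5,n3
  Y(R15) = 0.008000 S between n2,n3
  Y(R16) = 0.005917 S between n4,n1
  Y(R17) = 0.01631 S between n3,n4
  Y(R18) = 0.005000 S between n4,n3
  Y(R19) = 0.001462 S between n3,n5
  Isrc: injects 0.0032 A into n1 (from n0)
Assemble and solve the 5×5 MNA system:
  V(n1)=0.03231  V(n2)=0.03218  V(n3)=0.03151  V(n4)=0.03196  V(n5)=0.03203

R_eq = 10.10 Ω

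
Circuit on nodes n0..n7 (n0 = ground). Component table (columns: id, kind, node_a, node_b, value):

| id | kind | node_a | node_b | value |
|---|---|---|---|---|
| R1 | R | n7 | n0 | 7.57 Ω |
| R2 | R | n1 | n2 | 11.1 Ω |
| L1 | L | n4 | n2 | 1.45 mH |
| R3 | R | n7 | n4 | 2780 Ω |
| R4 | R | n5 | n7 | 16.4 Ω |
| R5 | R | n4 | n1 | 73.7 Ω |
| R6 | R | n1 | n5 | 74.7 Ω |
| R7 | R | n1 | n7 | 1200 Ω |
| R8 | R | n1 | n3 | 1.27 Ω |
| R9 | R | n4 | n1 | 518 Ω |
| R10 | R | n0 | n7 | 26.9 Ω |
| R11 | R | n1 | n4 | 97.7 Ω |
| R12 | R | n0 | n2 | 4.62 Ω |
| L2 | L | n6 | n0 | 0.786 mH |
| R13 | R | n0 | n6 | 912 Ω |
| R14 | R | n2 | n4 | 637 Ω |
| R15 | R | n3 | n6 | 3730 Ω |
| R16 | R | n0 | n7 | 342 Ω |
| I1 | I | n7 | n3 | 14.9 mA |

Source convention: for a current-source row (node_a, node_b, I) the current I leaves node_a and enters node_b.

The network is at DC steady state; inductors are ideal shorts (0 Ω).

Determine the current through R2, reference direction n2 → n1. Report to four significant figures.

-0.009431 A

Apply KCL at each of the 7 non-ground nodes and solve the resulting linear system.
Node n1: branches {R2, R5, R6, R7, R8, R9, R11} → V_1 = 0.1605
Node n2: branches {R2, L1, R12, R14} → V_2 = 0.05581
Node n3: branches {R8, R15, I1} → V_3 = 0.1794
Node n4: branches {L1, R3, R5, R9, R11, R14} → V_4 = 0.05581
Node n5: branches {R4, R6} → V_5 = -0.02886
Node n6: branches {L2, R13, R15} → V_6 = 0.000
Node n7: branches {R1, R3, R4, R7, R10, R16, I1} → V_7 = -0.07043
Source currents: i(L1)=0.002649, i(L2)=4.808e-05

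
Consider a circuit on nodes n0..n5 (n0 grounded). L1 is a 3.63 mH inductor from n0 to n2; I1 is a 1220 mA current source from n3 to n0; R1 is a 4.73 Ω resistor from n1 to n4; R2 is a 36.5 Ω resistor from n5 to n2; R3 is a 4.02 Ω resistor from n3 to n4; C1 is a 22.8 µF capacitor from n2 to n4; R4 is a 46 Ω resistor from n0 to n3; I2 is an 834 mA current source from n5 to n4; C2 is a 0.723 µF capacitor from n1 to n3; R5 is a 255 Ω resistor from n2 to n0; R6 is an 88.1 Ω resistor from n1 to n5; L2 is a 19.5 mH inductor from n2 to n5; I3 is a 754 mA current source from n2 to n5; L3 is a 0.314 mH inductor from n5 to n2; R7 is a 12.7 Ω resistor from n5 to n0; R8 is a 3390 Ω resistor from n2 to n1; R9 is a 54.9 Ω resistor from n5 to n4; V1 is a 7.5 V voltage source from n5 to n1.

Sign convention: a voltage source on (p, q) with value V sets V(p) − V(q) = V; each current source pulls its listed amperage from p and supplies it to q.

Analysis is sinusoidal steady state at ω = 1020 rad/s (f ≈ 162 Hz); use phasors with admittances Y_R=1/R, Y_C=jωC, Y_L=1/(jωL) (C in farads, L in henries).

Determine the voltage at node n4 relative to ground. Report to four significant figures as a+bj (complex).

Element admittances at ω=1020 rad/s:
  Y(L1) = 0.000-0.2701j S between n0,n2
  I1: injects 1.22 A into n0 (from n3)
  Y(R1) = 0.2114+0.000j S between n1,n4
  Y(R2) = 0.02740+0.000j S between n5,n2
  Y(R3) = 0.2488+0.000j S between n3,n4
  Y(C1) = 0.000+0.02326j S between n2,n4
  Y(R4) = 0.02174+0.000j S between n0,n3
  I2: injects 0.834 A into n4 (from n5)
  Y(C2) = 0.000+0.0007375j S between n1,n3
  Y(R5) = 0.003922+0.000j S between n2,n0
  Y(R6) = 0.01135+0.000j S between n1,n5
  Y(L2) = 0.000-0.05028j S between n2,n5
  I3: injects 0.754 A into n5 (from n2)
  Y(L3) = 0.000-3.122j S between n5,n2
  Y(R7) = 0.07874+0.000j S between n5,n0
  Y(R8) = 0.0002950+0.000j S between n2,n1
  Y(R9) = 0.01821+0.000j S between n5,n4
  V1: constraint V(n5)−V(n1) = 7.5
Assemble and solve the 6×6 MNA system:
  V(n1)=-8.773-3.153j  V(n2)=-1.126-3.131j  V(n3)=-12.40-2.009j  V(n4)=-8.587-2.195j  V(n5)=-1.273-3.153j
  i(V1)=-0.1260-0.1997j

-8.587-2.195j V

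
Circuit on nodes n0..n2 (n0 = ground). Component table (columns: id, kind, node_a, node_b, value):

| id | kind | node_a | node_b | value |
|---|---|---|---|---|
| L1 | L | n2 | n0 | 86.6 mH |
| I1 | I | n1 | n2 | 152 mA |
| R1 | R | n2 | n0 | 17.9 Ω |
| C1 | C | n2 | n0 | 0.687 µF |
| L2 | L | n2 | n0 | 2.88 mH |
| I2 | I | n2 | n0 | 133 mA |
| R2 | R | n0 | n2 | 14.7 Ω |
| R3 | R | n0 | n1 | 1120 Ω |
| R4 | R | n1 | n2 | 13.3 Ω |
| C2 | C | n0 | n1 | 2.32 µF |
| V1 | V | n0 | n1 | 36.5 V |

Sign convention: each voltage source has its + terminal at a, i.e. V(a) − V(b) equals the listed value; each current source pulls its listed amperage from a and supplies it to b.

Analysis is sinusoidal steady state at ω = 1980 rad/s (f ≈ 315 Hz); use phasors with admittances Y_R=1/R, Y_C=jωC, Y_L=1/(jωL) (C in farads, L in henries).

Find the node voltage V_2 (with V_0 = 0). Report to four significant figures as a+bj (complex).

Apply KCL at each of the 2 non-ground nodes and solve the resulting linear system.
Node n1: branches {I1, R3, R4, C2, V1} → V_1 = -36.50+0.000j
Node n2: branches {L1, I1, R1, C1, L2, I2, R2, R4} → V_2 = -7.538-6.810j
Source currents: i(V1)=-2.058+0.3443j

-7.538-6.810j V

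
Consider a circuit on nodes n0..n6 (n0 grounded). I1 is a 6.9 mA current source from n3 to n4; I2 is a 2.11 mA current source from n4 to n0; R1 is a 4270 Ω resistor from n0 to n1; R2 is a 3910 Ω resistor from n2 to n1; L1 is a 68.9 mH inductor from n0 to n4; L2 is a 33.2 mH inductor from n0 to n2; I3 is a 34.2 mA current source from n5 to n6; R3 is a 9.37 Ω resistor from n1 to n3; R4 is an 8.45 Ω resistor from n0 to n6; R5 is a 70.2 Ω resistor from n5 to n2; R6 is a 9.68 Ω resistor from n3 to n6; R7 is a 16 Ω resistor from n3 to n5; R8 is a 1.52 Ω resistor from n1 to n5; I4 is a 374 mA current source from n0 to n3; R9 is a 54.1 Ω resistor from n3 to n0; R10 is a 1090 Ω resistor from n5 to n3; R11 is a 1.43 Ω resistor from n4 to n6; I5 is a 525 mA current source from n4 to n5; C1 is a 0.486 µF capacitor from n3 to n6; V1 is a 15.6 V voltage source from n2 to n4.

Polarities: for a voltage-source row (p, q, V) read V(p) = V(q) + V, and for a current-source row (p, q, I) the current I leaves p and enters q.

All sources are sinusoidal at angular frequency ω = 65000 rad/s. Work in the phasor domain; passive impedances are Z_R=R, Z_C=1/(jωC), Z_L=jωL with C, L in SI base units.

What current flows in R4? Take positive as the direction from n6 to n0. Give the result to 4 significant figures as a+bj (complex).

0.2097+0.03328j A

Element admittances at ω=65000 rad/s:
  I1: injects 0.0069 A into n4 (from n3)
  I2: injects 0.00211 A into n0 (from n4)
  Y(R1) = 0.0002342+0.000j S between n0,n1
  Y(R2) = 0.0002558+0.000j S between n2,n1
  Y(L1) = 0.000-0.0002233j S between n0,n4
  Y(L2) = 0.000-0.0004634j S between n0,n2
  I3: injects 0.0342 A into n6 (from n5)
  Y(R3) = 0.1067+0.000j S between n1,n3
  Y(R4) = 0.1183+0.000j S between n0,n6
  Y(R5) = 0.01425+0.000j S between n5,n2
  Y(R6) = 0.1033+0.000j S between n3,n6
  Y(R7) = 0.06250+0.000j S between n3,n5
  Y(R8) = 0.6579+0.000j S between n1,n5
  I4: injects 0.374 A into n3 (from n0)
  Y(R9) = 0.01848+0.000j S between n3,n0
  Y(R10) = 0.0009174+0.000j S between n5,n3
  Y(R11) = 0.6993+0.000j S between n4,n6
  I5: injects 0.525 A into n5 (from n4)
  Y(C1) = 0.000+0.03159j S between n3,n6
  V1: constraint V(n2)−V(n4) = 15.6
Assemble and solve the 7×7 MNA system:
  V(n1)=11.68-1.238j  V(n2)=16.54+0.2618j  V(n3)=8.619-1.359j  V(n4)=0.9367+0.2618j  V(n5)=12.17-1.219j  V(n6)=1.772+0.2812j
  i(V1)=-0.06352-0.01382j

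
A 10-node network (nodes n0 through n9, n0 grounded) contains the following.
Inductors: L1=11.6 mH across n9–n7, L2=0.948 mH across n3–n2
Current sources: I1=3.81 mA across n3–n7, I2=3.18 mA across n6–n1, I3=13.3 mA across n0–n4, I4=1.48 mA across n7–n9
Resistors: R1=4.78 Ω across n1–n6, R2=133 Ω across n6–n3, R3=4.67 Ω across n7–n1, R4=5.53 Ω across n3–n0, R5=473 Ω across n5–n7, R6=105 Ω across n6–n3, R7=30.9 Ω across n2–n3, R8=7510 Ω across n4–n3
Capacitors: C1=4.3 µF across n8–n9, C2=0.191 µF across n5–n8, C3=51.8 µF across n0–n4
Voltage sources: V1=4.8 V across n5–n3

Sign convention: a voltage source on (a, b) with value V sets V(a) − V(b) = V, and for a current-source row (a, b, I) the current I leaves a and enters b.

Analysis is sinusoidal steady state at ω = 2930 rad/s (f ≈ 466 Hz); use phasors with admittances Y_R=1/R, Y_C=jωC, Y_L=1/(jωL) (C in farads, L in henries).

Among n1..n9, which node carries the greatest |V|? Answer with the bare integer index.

Apply KCL at each of the 9 non-ground nodes and solve the resulting linear system.
Node n1: branches {R1, I2, R3} → V_1 = 0.7930+0.1195j
Node n2: branches {R7, L2} → V_2 = 5.653e-08-6.448e-05j
Node n3: branches {I1, R2, R4, R6, R7, R8, L2, V1} → V_3 = 5.653e-08-6.448e-05j
Node n4: branches {I3, R8, C3} → V_4 = 7.682e-05-0.08763j
Node n5: branches {R5, C2, V1} → V_5 = 4.800-6.448e-05j
Node n6: branches {R1, I2, R2, R6} → V_6 = 0.7192+0.1105j
Node n7: branches {L1, I1, R3, R5, I4} → V_7 = 0.8503+0.1283j
Node n8: branches {C1, C2} → V_8 = 0.9481+0.1742j
Node n9: branches {L1, C1, I4} → V_9 = 0.7770+0.1819j
Source currents: i(V1)=-0.008448-0.001884j

5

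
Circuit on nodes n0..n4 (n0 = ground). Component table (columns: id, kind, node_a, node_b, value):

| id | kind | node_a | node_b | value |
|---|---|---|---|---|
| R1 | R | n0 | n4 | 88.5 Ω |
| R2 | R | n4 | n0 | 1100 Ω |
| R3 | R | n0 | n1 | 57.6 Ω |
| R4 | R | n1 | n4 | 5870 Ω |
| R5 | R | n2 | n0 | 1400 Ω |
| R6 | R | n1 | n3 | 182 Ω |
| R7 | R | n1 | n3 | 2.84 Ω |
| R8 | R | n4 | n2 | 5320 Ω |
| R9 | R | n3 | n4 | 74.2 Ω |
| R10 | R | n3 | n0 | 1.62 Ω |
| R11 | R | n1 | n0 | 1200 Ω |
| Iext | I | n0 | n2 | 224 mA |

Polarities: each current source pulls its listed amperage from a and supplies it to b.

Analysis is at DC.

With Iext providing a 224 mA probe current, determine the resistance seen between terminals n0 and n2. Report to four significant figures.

Apply KCL at each of the 4 non-ground nodes and solve the resulting linear system.
Node n1: branches {R3, R4, R6, R7, R11} → V_1 = 0.03714
Node n2: branches {R5, R8, Iext} → V_2 = 248.6
Node n3: branches {R6, R7, R9, R10} → V_3 = 0.03818
Node n4: branches {R1, R2, R4, R8, R9} → V_4 = 1.815

R_eq = 1110. Ω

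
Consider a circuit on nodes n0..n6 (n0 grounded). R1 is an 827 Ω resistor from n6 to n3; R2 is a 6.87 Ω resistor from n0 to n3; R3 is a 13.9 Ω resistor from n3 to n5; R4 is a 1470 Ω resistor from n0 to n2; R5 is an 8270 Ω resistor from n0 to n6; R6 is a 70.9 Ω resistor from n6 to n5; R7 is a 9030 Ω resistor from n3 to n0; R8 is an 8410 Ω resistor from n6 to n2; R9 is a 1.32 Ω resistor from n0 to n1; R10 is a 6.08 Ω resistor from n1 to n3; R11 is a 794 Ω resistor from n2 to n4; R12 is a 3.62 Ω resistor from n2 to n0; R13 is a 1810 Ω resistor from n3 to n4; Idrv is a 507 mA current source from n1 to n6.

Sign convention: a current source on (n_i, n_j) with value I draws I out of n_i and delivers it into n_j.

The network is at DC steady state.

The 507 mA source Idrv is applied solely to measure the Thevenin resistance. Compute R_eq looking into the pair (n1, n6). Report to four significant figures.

R_eq = 78.90 Ω

MNA unknowns: 6 node voltages V₁..V_6
R1: Y=0.001209 on G[6,3]
R2: Y=0.1456 on G[0,3]
R3: Y=0.07194 on G[3,5]
R4: Y=0.0006803 on G[0,2]
R5: Y=0.0001209 on G[0,6]
R6: Y=0.01410 on G[6,5]
R7: Y=0.0001107 on G[3,0]
R8: Y=0.0001189 on G[6,2]
R9: Y=0.7576 on G[0,1]
R10: Y=0.1645 on G[1,3]
R11: Y=0.001259 on G[2,4]
R12: Y=0.2762 on G[2,0]
R13: Y=0.0005525 on G[3,4]
Idrv: z[1]−=0.507, z[6]+=0.507
solve → V1=-0.2916, V2=0.01902, V3=1.448, V4=0.4546, V5=7.719, V6=39.71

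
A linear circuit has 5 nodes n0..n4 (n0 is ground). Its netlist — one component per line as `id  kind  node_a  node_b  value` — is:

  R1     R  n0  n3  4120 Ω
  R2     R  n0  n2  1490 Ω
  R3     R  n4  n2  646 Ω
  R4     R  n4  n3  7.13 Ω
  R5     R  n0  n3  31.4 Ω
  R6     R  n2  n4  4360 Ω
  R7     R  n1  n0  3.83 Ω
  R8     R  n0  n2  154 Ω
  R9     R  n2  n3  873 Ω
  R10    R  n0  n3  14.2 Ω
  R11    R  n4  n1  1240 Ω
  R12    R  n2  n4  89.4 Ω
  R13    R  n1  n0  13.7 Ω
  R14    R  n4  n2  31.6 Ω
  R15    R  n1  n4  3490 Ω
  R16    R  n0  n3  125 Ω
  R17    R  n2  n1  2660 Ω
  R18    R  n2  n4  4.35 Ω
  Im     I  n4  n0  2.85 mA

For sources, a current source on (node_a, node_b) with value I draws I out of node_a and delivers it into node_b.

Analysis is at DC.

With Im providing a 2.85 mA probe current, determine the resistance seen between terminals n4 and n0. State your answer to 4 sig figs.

MNA unknowns: 4 node voltages V₁..V_4
R1: Y=0.0002427 on G[0,3]
R2: Y=0.0006711 on G[0,2]
R3: Y=0.001548 on G[4,2]
R4: Y=0.1403 on G[4,3]
R5: Y=0.03185 on G[0,3]
R6: Y=0.0002294 on G[2,4]
R7: Y=0.2611 on G[1,0]
R8: Y=0.006494 on G[0,2]
R9: Y=0.001145 on G[2,3]
R10: Y=0.07042 on G[0,3]
R11: Y=0.0008065 on G[4,1]
R12: Y=0.01119 on G[2,4]
R13: Y=0.07299 on G[1,0]
R14: Y=0.03165 on G[4,2]
R15: Y=0.0002865 on G[1,4]
R16: Y=0.008000 on G[0,3]
R17: Y=0.0003759 on G[2,1]
R18: Y=0.2299 on G[2,4]
Im: z[4]−=0.00285, z[0]+=0.00285
solve → V1=-0.0001759, V2=-0.03932, V3=-0.02271, V4=-0.04047

R_eq = 14.20 Ω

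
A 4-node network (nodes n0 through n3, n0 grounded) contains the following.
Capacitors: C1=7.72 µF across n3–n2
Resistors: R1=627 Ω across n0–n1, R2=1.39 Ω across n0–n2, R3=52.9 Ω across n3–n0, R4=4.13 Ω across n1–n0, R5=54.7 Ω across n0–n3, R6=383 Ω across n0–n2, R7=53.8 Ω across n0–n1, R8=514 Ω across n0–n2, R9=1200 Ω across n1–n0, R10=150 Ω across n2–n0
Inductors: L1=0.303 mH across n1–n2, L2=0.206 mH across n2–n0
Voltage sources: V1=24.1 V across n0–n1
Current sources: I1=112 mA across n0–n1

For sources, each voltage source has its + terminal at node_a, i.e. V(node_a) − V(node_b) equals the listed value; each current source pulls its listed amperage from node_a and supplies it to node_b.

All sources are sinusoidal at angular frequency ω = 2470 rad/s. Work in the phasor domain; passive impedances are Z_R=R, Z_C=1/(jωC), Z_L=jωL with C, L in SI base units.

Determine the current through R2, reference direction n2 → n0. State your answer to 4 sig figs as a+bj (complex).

Element admittances at ω=2470 rad/s:
  Y(C1) = 0.000+0.01907j S between n3,n2
  Y(R1) = 0.001595+0.000j S between n0,n1
  Y(R2) = 0.7194+0.000j S between n0,n2
  Y(R3) = 0.01890+0.000j S between n3,n0
  Y(R4) = 0.2421+0.000j S between n1,n0
  Y(R5) = 0.01828+0.000j S between n0,n3
  Y(R6) = 0.002611+0.000j S between n0,n2
  Y(R7) = 0.01859+0.000j S between n0,n1
  Y(R8) = 0.001946+0.000j S between n0,n2
  Y(L1) = 0.000-1.336j S between n1,n2
  Y(R9) = 0.0008333+0.000j S between n1,n0
  Y(R10) = 0.006667+0.000j S between n2,n0
  Y(L2) = 0.000-1.965j S between n2,n0
  V1: constraint V(n0)−V(n1) = 24.1
  I1: injects 0.112 A into n1 (from n0)
Assemble and solve the 4×4 MNA system:
  V(n1)=-24.10+0.000j  V(n2)=-9.328+2.096j  V(n3)=-2.793-3.351j
  i(V1)=-9.254+19.74j

-6.710+1.508j A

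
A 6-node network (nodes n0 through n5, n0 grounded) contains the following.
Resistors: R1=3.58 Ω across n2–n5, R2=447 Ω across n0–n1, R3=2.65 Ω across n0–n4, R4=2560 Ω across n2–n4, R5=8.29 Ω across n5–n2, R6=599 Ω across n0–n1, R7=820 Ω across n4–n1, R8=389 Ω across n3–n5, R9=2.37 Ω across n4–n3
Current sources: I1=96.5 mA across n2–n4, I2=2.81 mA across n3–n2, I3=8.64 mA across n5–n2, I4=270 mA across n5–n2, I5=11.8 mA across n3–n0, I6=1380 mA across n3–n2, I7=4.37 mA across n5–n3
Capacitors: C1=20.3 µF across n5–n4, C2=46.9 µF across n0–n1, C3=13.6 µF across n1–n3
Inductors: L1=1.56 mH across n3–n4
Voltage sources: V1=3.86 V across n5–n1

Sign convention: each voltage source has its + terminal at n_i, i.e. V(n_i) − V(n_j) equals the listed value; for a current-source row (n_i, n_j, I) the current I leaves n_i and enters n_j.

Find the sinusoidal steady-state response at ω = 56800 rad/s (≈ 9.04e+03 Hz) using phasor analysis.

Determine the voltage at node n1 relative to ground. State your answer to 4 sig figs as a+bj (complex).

Apply KCL at each of the 5 non-ground nodes and solve the resulting linear system.
Node n1: branches {R2, C2, R6, R7, C3, V1} → V_1 = -0.2796+0.3668j
Node n2: branches {R1, I1, I2, I3, I4, I6, R4, R5} → V_2 = 7.488+0.3684j
Node n3: branches {I2, I5, I6, L1, I7, R8, R9, C3} → V_3 = 0.2746+0.8909j
Node n4: branches {I1, C1, R3, R4, L1, R7, R9} → V_4 = 2.561+1.970j
Node n5: branches {R1, I3, I4, C1, R5, I7, R8, V1} → V_5 = 3.580+0.3668j
Source currents: i(V1)=-0.5769-1.173j

-0.2796+0.3668j V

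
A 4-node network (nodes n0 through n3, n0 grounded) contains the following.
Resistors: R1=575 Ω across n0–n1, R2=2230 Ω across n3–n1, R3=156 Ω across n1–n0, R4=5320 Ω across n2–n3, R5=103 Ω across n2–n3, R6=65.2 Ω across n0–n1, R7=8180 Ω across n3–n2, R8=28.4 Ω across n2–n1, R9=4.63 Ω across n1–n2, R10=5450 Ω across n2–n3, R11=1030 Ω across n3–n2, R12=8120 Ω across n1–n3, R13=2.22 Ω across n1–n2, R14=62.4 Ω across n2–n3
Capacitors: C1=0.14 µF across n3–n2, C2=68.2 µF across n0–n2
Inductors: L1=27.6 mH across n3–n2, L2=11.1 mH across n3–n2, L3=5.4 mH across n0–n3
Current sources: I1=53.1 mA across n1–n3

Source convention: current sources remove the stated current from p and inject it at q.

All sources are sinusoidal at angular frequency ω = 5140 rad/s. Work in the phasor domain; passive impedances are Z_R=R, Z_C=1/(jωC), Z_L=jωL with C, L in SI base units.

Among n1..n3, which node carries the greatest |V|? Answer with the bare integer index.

Apply KCL at each of the 3 non-ground nodes and solve the resulting linear system.
Node n1: branches {R1, R2, R3, R6, R8, R9, R12, R13, I1} → V_1 = -0.04441+0.07471j
Node n2: branches {R4, R5, C1, R7, R8, R9, R10, R11, C2, L1, R13, L2, R14} → V_2 = 0.02947+0.07664j
Node n3: branches {R2, R4, R5, C1, R7, R10, R11, R12, L1, L2, L3, R14, I1} → V_3 = 0.3354+0.7746j

3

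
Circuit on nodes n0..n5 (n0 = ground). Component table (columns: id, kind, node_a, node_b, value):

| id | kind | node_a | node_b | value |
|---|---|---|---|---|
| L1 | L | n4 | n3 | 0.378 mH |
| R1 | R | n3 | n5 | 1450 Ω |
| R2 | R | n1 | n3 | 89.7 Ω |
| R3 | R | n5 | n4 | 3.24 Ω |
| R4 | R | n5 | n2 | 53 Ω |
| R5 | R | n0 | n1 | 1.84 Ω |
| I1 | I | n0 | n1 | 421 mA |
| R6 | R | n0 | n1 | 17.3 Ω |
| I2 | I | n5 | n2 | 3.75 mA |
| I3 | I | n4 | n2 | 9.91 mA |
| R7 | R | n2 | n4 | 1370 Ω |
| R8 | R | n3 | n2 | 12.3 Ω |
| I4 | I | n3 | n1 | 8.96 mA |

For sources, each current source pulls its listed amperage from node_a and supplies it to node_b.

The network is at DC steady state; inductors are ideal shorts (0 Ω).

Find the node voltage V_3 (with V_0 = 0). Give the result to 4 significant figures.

-0.1035 V

MNA unknowns: 5 node voltages V₁..V_5 plus 1 source current (L1)
L1: row V4−V3=0, i_L1 at 4,3
R1: Y=0.0006897 on G[3,5]
R2: Y=0.01115 on G[1,3]
R3: Y=0.3086 on G[5,4]
R4: Y=0.01887 on G[5,2]
R5: Y=0.5435 on G[0,1]
I1: z[0]−=0.421, z[1]+=0.421
R6: Y=0.05780 on G[0,1]
I2: z[5]−=0.00375, z[2]+=0.00375
I3: z[4]−=0.00991, z[2]+=0.00991
R7: Y=0.0007299 on G[2,4]
R8: Y=0.08130 on G[3,2]
I4: z[3]−=0.00896, z[1]+=0.00896
solve → V1=0.7002, V2=0.03115, V3=-0.1035, V4=-0.1035, V5=-0.1072
aux → i_L1=-0.01095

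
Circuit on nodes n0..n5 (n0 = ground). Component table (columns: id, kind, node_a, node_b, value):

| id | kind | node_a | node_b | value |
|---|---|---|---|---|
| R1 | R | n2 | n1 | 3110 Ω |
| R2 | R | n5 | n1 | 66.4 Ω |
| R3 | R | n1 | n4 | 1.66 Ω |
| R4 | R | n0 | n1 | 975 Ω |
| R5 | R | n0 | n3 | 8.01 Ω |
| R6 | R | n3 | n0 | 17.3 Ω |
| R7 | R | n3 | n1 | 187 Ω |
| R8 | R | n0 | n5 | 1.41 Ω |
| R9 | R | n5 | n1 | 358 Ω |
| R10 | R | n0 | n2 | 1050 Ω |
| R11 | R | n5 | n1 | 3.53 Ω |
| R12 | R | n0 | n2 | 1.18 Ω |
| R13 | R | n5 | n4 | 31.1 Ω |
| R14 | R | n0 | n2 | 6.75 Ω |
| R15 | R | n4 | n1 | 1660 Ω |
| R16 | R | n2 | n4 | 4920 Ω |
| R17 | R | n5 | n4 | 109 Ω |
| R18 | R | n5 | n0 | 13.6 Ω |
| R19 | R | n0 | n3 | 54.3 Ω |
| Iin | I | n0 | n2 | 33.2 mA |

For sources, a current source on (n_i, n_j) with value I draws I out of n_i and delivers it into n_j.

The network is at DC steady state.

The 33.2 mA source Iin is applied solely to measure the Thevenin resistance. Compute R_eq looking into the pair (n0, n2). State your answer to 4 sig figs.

R_eq = 1.003 Ω

MNA unknowns: 5 node voltages V₁..V_5
R1: Y=0.0003215 on G[2,1]
R2: Y=0.01506 on G[5,1]
R3: Y=0.6024 on G[1,4]
R4: Y=0.001026 on G[0,1]
R5: Y=0.1248 on G[0,3]
R6: Y=0.05780 on G[3,0]
R7: Y=0.005348 on G[3,1]
R8: Y=0.7092 on G[0,5]
R9: Y=0.002793 on G[5,1]
R10: Y=0.0009524 on G[0,2]
R11: Y=0.2833 on G[5,1]
R12: Y=0.8475 on G[0,2]
R13: Y=0.03215 on G[5,4]
R14: Y=0.1481 on G[0,2]
R15: Y=0.0006024 on G[4,1]
R16: Y=0.0002033 on G[2,4]
R17: Y=0.009174 on G[5,4]
R18: Y=0.07353 on G[5,0]
R19: Y=0.01842 on G[0,3]
Iin: z[0]−=0.0332, z[2]+=0.0332
solve → V1=7.046e-05, V2=0.03330, V3=1.825e-06, V4=7.781e-05, V5=2.171e-05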